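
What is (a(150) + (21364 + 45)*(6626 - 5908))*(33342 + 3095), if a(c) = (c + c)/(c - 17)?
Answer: 74492944954202/133 ≈ 5.6010e+11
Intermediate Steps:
a(c) = 2*c/(-17 + c) (a(c) = (2*c)/(-17 + c) = 2*c/(-17 + c))
(a(150) + (21364 + 45)*(6626 - 5908))*(33342 + 3095) = (2*150/(-17 + 150) + (21364 + 45)*(6626 - 5908))*(33342 + 3095) = (2*150/133 + 21409*718)*36437 = (2*150*(1/133) + 15371662)*36437 = (300/133 + 15371662)*36437 = (2044431346/133)*36437 = 74492944954202/133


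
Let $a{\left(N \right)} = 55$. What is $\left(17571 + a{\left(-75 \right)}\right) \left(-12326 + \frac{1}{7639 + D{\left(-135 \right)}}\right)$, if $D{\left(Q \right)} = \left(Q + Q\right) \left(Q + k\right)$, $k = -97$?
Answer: $- \frac{15268680305578}{70279} \approx -2.1726 \cdot 10^{8}$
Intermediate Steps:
$D{\left(Q \right)} = 2 Q \left(-97 + Q\right)$ ($D{\left(Q \right)} = \left(Q + Q\right) \left(Q - 97\right) = 2 Q \left(-97 + Q\right)$)
$\left(17571 + a{\left(-75 \right)}\right) \left(-12326 + \frac{1}{7639 + D{\left(-135 \right)}}\right) = \left(17571 + 55\right) \left(-12326 + \frac{1}{7639 + 2 \left(-135\right) \left(-97 - 135\right)}\right) = 17626 \left(-12326 + \frac{1}{7639 + 2 \left(-135\right) \left(-232\right)}\right) = 17626 \left(-12326 + \frac{1}{7639 + 62640}\right) = 17626 \left(-12326 + \frac{1}{70279}\right) = 17626 \left(- \frac{866258953}{70279}\right) = - \frac{15268680305578}{70279}$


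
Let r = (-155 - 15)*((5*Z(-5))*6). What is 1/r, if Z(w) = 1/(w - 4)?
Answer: 3/1700 ≈ 0.0017647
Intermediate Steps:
Z(w) = 1/(-4 + w)
r = 1700/3 (r = (-155 - 15)*((5/(-4 - 5))*6) = -170*5/(-9)*6 = -170*5*(-⅑)*6 = -(-850)*6/9 = -170*(-10/3) = 1700/3 ≈ 566.67)
1/r = 1/(1700/3) = 3/1700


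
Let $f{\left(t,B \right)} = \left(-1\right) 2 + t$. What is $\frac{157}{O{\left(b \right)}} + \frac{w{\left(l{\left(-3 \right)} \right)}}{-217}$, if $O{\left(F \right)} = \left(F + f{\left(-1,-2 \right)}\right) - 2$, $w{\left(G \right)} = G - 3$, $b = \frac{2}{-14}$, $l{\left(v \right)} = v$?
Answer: $- \frac{238267}{7812} \approx -30.5$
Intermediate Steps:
$f{\left(t,B \right)} = -2 + t$
$b = - \frac{1}{7}$ ($b = 2 \left(- \frac{1}{14}\right) = - \frac{1}{7} \approx -0.14286$)
$w{\left(G \right)} = -3 + G$
$O{\left(F \right)} = -5 + F$ ($O{\left(F \right)} = \left(F - 3\right) - 2 = \left(-3 + F\right) - 2 = -5 + F$)
$\frac{157}{O{\left(b \right)}} + \frac{w{\left(l{\left(-3 \right)} \right)}}{-217} = \frac{157}{-5 - \frac{1}{7}} + \frac{-3 - 3}{-217} = \frac{157}{- \frac{36}{7}} - - \frac{6}{217} = 157 \left(- \frac{7}{36}\right) + \frac{6}{217} = - \frac{1099}{36} + \frac{6}{217} = - \frac{238267}{7812}$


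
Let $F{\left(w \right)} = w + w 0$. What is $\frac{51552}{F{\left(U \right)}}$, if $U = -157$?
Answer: $- \frac{51552}{157} \approx -328.36$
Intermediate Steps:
$F{\left(w \right)} = w$ ($F{\left(w \right)} = w + 0 = w$)
$\frac{51552}{F{\left(U \right)}} = \frac{51552}{-157} = 51552 \left(- \frac{1}{157}\right) = - \frac{51552}{157}$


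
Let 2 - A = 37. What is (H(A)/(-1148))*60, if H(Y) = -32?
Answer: 480/287 ≈ 1.6725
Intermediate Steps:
A = -35 (A = 2 - 1*37 = 2 - 37 = -35)
(H(A)/(-1148))*60 = -32/(-1148)*60 = -32*(-1/1148)*60 = (8/287)*60 = 480/287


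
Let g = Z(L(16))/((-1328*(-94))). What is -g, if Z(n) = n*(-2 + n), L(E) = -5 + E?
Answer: -99/124832 ≈ -0.00079307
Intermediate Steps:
g = 99/124832 (g = ((-5 + 16)*(-2 + (-5 + 16)))/((-1328*(-94))) = (11*(-2 + 11))/124832 = (11*9)*(1/124832) = 99*(1/124832) = 99/124832 ≈ 0.00079307)
-g = -1*99/124832 = -99/124832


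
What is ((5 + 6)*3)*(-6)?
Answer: -198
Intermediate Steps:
((5 + 6)*3)*(-6) = (11*3)*(-6) = 33*(-6) = -198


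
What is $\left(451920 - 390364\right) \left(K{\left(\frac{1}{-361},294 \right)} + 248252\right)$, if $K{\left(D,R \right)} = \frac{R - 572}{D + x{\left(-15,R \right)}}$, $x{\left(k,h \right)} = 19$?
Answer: $\frac{52396832165524}{3429} \approx 1.5281 \cdot 10^{10}$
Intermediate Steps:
$K{\left(D,R \right)} = \frac{-572 + R}{19 + D}$ ($K{\left(D,R \right)} = \frac{R - 572}{D + 19} = \frac{-572 + R}{19 + D}$)
$\left(451920 - 390364\right) \left(K{\left(\frac{1}{-361},294 \right)} + 248252\right) = \left(451920 - 390364\right) \left(\frac{-572 + 294}{19 + \frac{1}{-361}} + 248252\right) = 61556 \left(\frac{1}{19 - \frac{1}{361}} \left(-278\right) + 248252\right) = 61556 \left(\frac{1}{\frac{6858}{361}} \left(-278\right) + 248252\right) = 61556 \left(\frac{361}{6858} \left(-278\right) + 248252\right) = 61556 \left(- \frac{50179}{3429} + 248252\right) = 61556 \cdot \frac{851205929}{3429} = \frac{52396832165524}{3429}$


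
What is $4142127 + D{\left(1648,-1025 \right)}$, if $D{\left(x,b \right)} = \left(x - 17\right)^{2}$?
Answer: $6802288$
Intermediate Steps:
$D{\left(x,b \right)} = \left(-17 + x\right)^{2}$
$4142127 + D{\left(1648,-1025 \right)} = 4142127 + \left(-17 + 1648\right)^{2} = 4142127 + 1631^{2} = 4142127 + 2660161 = 6802288$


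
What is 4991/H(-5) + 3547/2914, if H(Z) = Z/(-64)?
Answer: 930819271/14570 ≈ 63886.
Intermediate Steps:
H(Z) = -Z/64 (H(Z) = Z*(-1/64) = -Z/64)
4991/H(-5) + 3547/2914 = 4991/((-1/64*(-5))) + 3547/2914 = 4991/(5/64) + 3547*(1/2914) = 4991*(64/5) + 3547/2914 = 319424/5 + 3547/2914 = 930819271/14570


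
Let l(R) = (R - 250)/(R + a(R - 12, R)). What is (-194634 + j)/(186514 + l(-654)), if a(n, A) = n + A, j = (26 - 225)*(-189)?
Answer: -154981701/184089770 ≈ -0.84188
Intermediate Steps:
j = 37611 (j = -199*(-189) = 37611)
a(n, A) = A + n
l(R) = (-250 + R)/(-12 + 3*R) (l(R) = (R - 250)/(R + (R + (R - 12))) = (-250 + R)/(R + (R + (-12 + R))) = (-250 + R)/(R + (-12 + 2*R)) = (-250 + R)/(-12 + 3*R))
(-194634 + j)/(186514 + l(-654)) = (-194634 + 37611)/(186514 + (-250 - 654)/(3*(-4 - 654))) = -157023/(186514 + (⅓)*(-904)/(-658)) = -157023/(186514 + (⅓)*(-1/658)*(-904)) = -157023/(186514 + 452/987) = -157023/184089770/987 = -157023*987/184089770 = -154981701/184089770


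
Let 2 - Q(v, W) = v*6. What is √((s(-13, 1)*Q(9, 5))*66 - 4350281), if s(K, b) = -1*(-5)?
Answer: I*√4367441 ≈ 2089.8*I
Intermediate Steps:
s(K, b) = 5
Q(v, W) = 2 - 6*v (Q(v, W) = 2 - v*6 = 2 - 6*v)
√((s(-13, 1)*Q(9, 5))*66 - 4350281) = √((5*(2 - 6*9))*66 - 4350281) = √((5*(2 - 54))*66 - 4350281) = √((5*(-52))*66 - 4350281) = √(-260*66 - 4350281) = √(-17160 - 4350281) = √(-4367441) = I*√4367441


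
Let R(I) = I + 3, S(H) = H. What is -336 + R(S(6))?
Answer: -327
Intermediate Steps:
R(I) = 3 + I
-336 + R(S(6)) = -336 + (3 + 6) = -336 + 9 = -327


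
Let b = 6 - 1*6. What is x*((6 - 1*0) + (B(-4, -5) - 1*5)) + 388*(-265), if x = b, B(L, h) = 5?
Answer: -102820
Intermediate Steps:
b = 0 (b = 6 - 6 = 0)
x = 0
x*((6 - 1*0) + (B(-4, -5) - 1*5)) + 388*(-265) = 0*((6 - 1*0) + (5 - 1*5)) + 388*(-265) = 0*((6 + 0) + (5 - 5)) - 102820 = 0*(6 + 0) - 102820 = 0*6 - 102820 = 0 - 102820 = -102820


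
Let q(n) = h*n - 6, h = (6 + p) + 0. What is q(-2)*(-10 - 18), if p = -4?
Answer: 280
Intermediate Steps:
h = 2 (h = (6 - 4) + 0 = 2 + 0 = 2)
q(n) = -6 + 2*n (q(n) = 2*n - 6 = -6 + 2*n)
q(-2)*(-10 - 18) = (-6 + 2*(-2))*(-10 - 18) = (-6 - 4)*(-28) = -10*(-28) = 280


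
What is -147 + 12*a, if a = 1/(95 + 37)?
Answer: -1616/11 ≈ -146.91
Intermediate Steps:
a = 1/132 ≈ 0.0075758
-147 + 12*a = -147 + 12*(1/132) = -147 + 1/11 = -1616/11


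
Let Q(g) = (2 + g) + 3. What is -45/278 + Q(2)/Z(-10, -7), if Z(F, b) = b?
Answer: -323/278 ≈ -1.1619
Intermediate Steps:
Q(g) = 5 + g
-45/278 + Q(2)/Z(-10, -7) = -45/278 + (5 + 2)/(-7) = -45*1/278 + 7*(-⅐) = -45/278 - 1 = -323/278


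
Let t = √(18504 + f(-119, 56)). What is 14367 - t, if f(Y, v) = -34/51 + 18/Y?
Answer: 14367 - 2*√589553013/357 ≈ 14231.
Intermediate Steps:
f(Y, v) = -⅔ + 18/Y (f(Y, v) = -34*1/51 + 18/Y = -⅔ + 18/Y)
t = 2*√589553013/357 (t = √(18504 + (-⅔ + 18/(-119))) = √(18504 + (-⅔ + 18*(-1/119))) = √(18504 + (-⅔ - 18/119)) = √(18504 - 292/357) = √(6605636/357) = 2*√589553013/357 ≈ 136.03)
14367 - t = 14367 - 2*√589553013/357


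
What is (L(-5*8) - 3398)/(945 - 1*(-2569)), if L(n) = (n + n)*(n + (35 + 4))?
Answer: -237/251 ≈ -0.94422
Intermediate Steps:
L(n) = 2*n*(39 + n) (L(n) = (2*n)*(n + 39) = (2*n)*(39 + n) = 2*n*(39 + n))
(L(-5*8) - 3398)/(945 - 1*(-2569)) = (2*(-5*8)*(39 - 5*8) - 3398)/(945 - 1*(-2569)) = (2*(-40)*(39 - 40) - 3398)/(945 + 2569) = (2*(-40)*(-1) - 3398)/3514 = (80 - 3398)*(1/3514) = -3318*1/3514 = -237/251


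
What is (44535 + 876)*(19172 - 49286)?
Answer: -1367506854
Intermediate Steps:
(44535 + 876)*(19172 - 49286) = 45411*(-30114) = -1367506854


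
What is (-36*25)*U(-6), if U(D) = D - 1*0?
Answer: 5400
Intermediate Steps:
U(D) = D (U(D) = D + 0 = D)
(-36*25)*U(-6) = -36*25*(-6) = -900*(-6) = 5400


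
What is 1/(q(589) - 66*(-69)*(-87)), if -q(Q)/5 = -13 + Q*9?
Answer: -1/422638 ≈ -2.3661e-6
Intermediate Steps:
q(Q) = 65 - 45*Q (q(Q) = -5*(-13 + Q*9) = -5*(-13 + 9*Q) = 65 - 45*Q)
1/(q(589) - 66*(-69)*(-87)) = 1/((65 - 45*589) - 66*(-69)*(-87)) = 1/((65 - 26505) + 4554*(-87)) = 1/(-26440 - 396198) = 1/(-422638) = -1/422638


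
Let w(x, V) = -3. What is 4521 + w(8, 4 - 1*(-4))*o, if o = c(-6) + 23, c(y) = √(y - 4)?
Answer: 4452 - 3*I*√10 ≈ 4452.0 - 9.4868*I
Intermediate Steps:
c(y) = √(-4 + y)
o = 23 + I*√10 (o = √(-4 - 6) + 23 = √(-10) + 23 = I*√10 + 23 = 23 + I*√10 ≈ 23.0 + 3.1623*I)
4521 + w(8, 4 - 1*(-4))*o = 4521 - 3*(23 + I*√10) = 4521 + (-69 - 3*I*√10) = 4452 - 3*I*√10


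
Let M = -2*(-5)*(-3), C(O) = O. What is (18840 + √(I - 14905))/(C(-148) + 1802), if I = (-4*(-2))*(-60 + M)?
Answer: 9420/827 + 125*I/1654 ≈ 11.391 + 0.075574*I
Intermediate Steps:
M = -30 (M = 10*(-3) = -30)
I = -720 (I = (-4*(-2))*(-60 - 30) = 8*(-90) = -720)
(18840 + √(I - 14905))/(C(-148) + 1802) = (18840 + √(-720 - 14905))/(-148 + 1802) = (18840 + √(-15625))/1654 = (18840 + 125*I)*(1/1654) = 9420/827 + 125*I/1654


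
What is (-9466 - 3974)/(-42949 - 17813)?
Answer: 2240/10127 ≈ 0.22119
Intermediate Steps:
(-9466 - 3974)/(-42949 - 17813) = -13440/(-60762) = -13440*(-1/60762) = 2240/10127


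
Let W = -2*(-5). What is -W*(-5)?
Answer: 50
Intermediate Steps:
W = 10
-W*(-5) = -1*10*(-5) = -10*(-5) = 50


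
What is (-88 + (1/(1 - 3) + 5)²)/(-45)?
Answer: 271/180 ≈ 1.5056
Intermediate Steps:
(-88 + (1/(1 - 3) + 5)²)/(-45) = (-88 + (1/(-2) + 5)²)*(-1/45) = (-88 + (-½ + 5)²)*(-1/45) = (-88 + (9/2)²)*(-1/45) = (-88 + 81/4)*(-1/45) = -271/4*(-1/45) = 271/180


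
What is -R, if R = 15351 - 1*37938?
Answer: 22587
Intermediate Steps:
R = -22587 (R = 15351 - 37938 = -22587)
-R = -1*(-22587) = 22587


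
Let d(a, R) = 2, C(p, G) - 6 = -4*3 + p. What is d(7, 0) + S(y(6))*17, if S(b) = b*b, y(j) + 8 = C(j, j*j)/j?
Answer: 1090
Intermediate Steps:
C(p, G) = -6 + p (C(p, G) = 6 + (-4*3 + p) = 6 + (-12 + p) = -6 + p)
y(j) = -8 + (-6 + j)/j
S(b) = b²
d(7, 0) + S(y(6))*17 = 2 + (-7 - 6/6)²*17 = 2 + (-7 - 6*⅙)²*17 = 2 + (-7 - 1)²*17 = 2 + (-8)²*17 = 2 + 64*17 = 2 + 1088 = 1090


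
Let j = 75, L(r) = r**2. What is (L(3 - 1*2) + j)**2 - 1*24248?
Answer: -18472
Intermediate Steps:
(L(3 - 1*2) + j)**2 - 1*24248 = ((3 - 1*2)**2 + 75)**2 - 1*24248 = ((3 - 2)**2 + 75)**2 - 24248 = (1**2 + 75)**2 - 24248 = (1 + 75)**2 - 24248 = 76**2 - 24248 = 5776 - 24248 = -18472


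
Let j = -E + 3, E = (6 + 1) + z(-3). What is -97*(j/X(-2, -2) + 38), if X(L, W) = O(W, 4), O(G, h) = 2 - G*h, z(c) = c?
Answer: -36763/10 ≈ -3676.3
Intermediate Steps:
E = 4 (E = (6 + 1) - 3 = 7 - 3 = 4)
O(G, h) = 2 - G*h
X(L, W) = 2 - 4*W (X(L, W) = 2 - 1*W*4 = 2 - 4*W)
j = -1 (j = -1*4 + 3 = -4 + 3 = -1)
-97*(j/X(-2, -2) + 38) = -97*(-1/(2 - 4*(-2)) + 38) = -97*(-1/(2 + 8) + 38) = -97*(-1/10 + 38) = -97*(-1*⅒ + 38) = -97*(-⅒ + 38) = -97*379/10 = -36763/10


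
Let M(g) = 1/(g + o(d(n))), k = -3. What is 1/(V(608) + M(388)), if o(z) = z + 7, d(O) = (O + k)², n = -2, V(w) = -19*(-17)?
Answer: 420/135661 ≈ 0.0030960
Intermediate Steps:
V(w) = 323
d(O) = (-3 + O)² (d(O) = (O - 3)² = (-3 + O)²)
o(z) = 7 + z
M(g) = 1/(32 + g) (M(g) = 1/(g + (7 + (-3 - 2)²)) = 1/(g + (7 + (-5)²)) = 1/(g + (7 + 25)) = 1/(g + 32) = 1/(32 + g))
1/(V(608) + M(388)) = 1/(323 + 1/(32 + 388)) = 1/(323 + 1/420) = 1/(135661/420) = 420/135661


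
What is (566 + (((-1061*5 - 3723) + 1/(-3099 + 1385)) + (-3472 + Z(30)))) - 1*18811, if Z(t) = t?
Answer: -52645511/1714 ≈ -30715.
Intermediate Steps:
(566 + (((-1061*5 - 3723) + 1/(-3099 + 1385)) + (-3472 + Z(30)))) - 1*18811 = (566 + (((-1061*5 - 3723) + 1/(-3099 + 1385)) + (-3472 + 30))) - 1*18811 = (566 + (((-5305 - 3723) + 1/(-1714)) - 3442)) - 18811 = (566 + ((-9028 - 1/1714) - 3442)) - 18811 = (566 + (-15473993/1714 - 3442)) - 18811 = (566 - 21373581/1714) - 18811 = -20403457/1714 - 18811 = -52645511/1714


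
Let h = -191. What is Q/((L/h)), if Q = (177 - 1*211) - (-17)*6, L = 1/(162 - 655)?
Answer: 6403084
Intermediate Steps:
L = -1/493 (L = 1/(-493) = -1/493 ≈ -0.0020284)
Q = 68 (Q = (177 - 211) - 1*(-102) = -34 + 102 = 68)
Q/((L/h)) = 68/((-1/493/(-191))) = 68/((-1/493*(-1/191))) = 68/(1/94163) = 68*94163 = 6403084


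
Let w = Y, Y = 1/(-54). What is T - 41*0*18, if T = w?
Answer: -1/54 ≈ -0.018519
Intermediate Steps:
Y = -1/54 ≈ -0.018519
w = -1/54 ≈ -0.018519
T = -1/54 ≈ -0.018519
T - 41*0*18 = -1/54 - 41*0*18 = -1/54 + 0*18 = -1/54 + 0 = -1/54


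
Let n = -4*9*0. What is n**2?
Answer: 0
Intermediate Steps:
n = 0 (n = -36*0 = 0)
n**2 = 0**2 = 0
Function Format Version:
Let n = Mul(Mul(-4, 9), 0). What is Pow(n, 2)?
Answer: 0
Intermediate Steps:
n = 0 (n = Mul(-36, 0) = 0)
Pow(n, 2) = Pow(0, 2) = 0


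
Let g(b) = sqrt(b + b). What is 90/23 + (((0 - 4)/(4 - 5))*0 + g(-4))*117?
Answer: 90/23 + 234*I*sqrt(2) ≈ 3.913 + 330.93*I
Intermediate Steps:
g(b) = sqrt(2)*sqrt(b) (g(b) = sqrt(2*b) = sqrt(2)*sqrt(b))
90/23 + (((0 - 4)/(4 - 5))*0 + g(-4))*117 = 90/23 + (((0 - 4)/(4 - 5))*0 + sqrt(2)*sqrt(-4))*117 = 90*(1/23) + (-4/(-1)*0 + sqrt(2)*(2*I))*117 = 90/23 + (-4*(-1)*0 + 2*I*sqrt(2))*117 = 90/23 + (4*0 + 2*I*sqrt(2))*117 = 90/23 + (0 + 2*I*sqrt(2))*117 = 90/23 + (2*I*sqrt(2))*117 = 90/23 + 234*I*sqrt(2)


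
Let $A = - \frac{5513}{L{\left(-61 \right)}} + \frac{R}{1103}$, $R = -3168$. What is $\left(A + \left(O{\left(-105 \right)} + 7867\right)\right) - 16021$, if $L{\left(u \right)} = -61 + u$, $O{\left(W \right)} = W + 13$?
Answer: $- \frac{1103936893}{134566} \approx -8203.7$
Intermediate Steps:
$O{\left(W \right)} = 13 + W$
$A = \frac{5694343}{134566}$ ($A = - \frac{5513}{-61 - 61} - \frac{3168}{1103} = - \frac{5513}{-122} - \frac{3168}{1103} = \left(-5513\right) \left(- \frac{1}{122}\right) - \frac{3168}{1103} = \frac{5513}{122} - \frac{3168}{1103} = \frac{5694343}{134566} \approx 42.316$)
$\left(A + \left(O{\left(-105 \right)} + 7867\right)\right) - 16021 = \left(\frac{5694343}{134566} + \left(\left(13 - 105\right) + 7867\right)\right) - 16021 = \left(\frac{5694343}{134566} + \left(-92 + 7867\right)\right) - 16021 = \left(\frac{5694343}{134566} + 7775\right) - 16021 = \frac{1051944993}{134566} - 16021 = - \frac{1103936893}{134566}$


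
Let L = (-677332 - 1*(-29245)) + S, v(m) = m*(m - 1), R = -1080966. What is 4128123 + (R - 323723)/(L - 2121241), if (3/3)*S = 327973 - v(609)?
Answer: 892826422370/216279 ≈ 4.1281e+6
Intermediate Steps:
v(m) = m*(-1 + m)
S = -42299 (S = 327973 - 609*(-1 + 609) = 327973 - 609*608 = 327973 - 1*370272 = 327973 - 370272 = -42299)
L = -690386 (L = (-677332 - 1*(-29245)) - 42299 = (-677332 + 29245) - 42299 = -648087 - 42299 = -690386)
4128123 + (R - 323723)/(L - 2121241) = 4128123 + (-1080966 - 323723)/(-690386 - 2121241) = 4128123 - 1404689/(-2811627) = 4128123 - 1404689*(-1/2811627) = 4128123 + 108053/216279 = 892826422370/216279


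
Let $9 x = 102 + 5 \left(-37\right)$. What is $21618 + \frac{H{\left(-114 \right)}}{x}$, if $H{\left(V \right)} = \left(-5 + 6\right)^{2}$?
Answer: $\frac{1794285}{83} \approx 21618.0$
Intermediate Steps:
$H{\left(V \right)} = 1$ ($H{\left(V \right)} = 1^{2} = 1$)
$x = - \frac{83}{9}$ ($x = \frac{102 + 5 \left(-37\right)}{9} = \frac{102 - 185}{9} = \frac{1}{9} \left(-83\right) = - \frac{83}{9} \approx -9.2222$)
$21618 + \frac{H{\left(-114 \right)}}{x} = 21618 + 1 \frac{1}{- \frac{83}{9}} = 21618 + 1 \left(- \frac{9}{83}\right) = 21618 - \frac{9}{83} = \frac{1794285}{83}$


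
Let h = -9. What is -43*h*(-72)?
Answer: -27864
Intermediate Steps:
-43*h*(-72) = -43*(-9)*(-72) = 387*(-72) = -27864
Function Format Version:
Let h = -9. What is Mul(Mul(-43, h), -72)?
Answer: -27864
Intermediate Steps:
Mul(Mul(-43, h), -72) = Mul(Mul(-43, -9), -72) = Mul(387, -72) = -27864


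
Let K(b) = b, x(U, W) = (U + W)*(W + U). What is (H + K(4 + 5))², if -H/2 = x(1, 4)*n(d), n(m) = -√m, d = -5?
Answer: -12419 + 900*I*√5 ≈ -12419.0 + 2012.5*I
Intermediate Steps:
x(U, W) = (U + W)² (x(U, W) = (U + W)*(U + W) = (U + W)²)
H = 50*I*√5 (H = -2*(1 + 4)²*(-√(-5)) = -2*5²*(-I*√5) = -50*(-I*√5) = -(-50)*I*√5 = 50*I*√5 ≈ 111.8*I)
(H + K(4 + 5))² = (50*I*√5 + (4 + 5))² = (50*I*√5 + 9)² = (9 + 50*I*√5)²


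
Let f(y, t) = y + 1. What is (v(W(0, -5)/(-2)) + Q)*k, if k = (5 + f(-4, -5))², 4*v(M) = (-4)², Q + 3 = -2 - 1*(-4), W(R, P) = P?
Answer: 12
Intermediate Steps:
Q = -1 (Q = -3 + (-2 - 1*(-4)) = -3 + (-2 + 4) = -3 + 2 = -1)
v(M) = 4 (v(M) = (¼)*(-4)² = (¼)*16 = 4)
f(y, t) = 1 + y
k = 4 (k = (5 + (1 - 4))² = (5 - 3)² = 2² = 4)
(v(W(0, -5)/(-2)) + Q)*k = (4 - 1)*4 = 3*4 = 12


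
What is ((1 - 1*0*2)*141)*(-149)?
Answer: -21009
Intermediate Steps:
((1 - 1*0*2)*141)*(-149) = ((1 + 0*2)*141)*(-149) = ((1 + 0)*141)*(-149) = (1*141)*(-149) = 141*(-149) = -21009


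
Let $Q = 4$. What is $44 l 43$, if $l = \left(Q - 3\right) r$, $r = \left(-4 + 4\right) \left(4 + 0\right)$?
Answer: $0$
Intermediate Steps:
$r = 0$ ($r = 0 \cdot 4 = 0$)
$l = 0$ ($l = \left(4 - 3\right) 0 = 1 \cdot 0 = 0$)
$44 l 43 = 44 \cdot 0 \cdot 43 = 0 \cdot 43 = 0$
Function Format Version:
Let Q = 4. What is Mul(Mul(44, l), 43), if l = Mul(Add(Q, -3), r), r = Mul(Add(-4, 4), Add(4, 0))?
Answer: 0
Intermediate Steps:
r = 0 (r = Mul(0, 4) = 0)
l = 0 (l = Mul(Add(4, -3), 0) = Mul(1, 0) = 0)
Mul(Mul(44, l), 43) = Mul(Mul(44, 0), 43) = Mul(0, 43) = 0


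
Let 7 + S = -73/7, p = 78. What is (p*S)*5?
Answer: -47580/7 ≈ -6797.1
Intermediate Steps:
S = -122/7 (S = -7 - 73/7 = -122/7 ≈ -17.429)
(p*S)*5 = (78*(-122/7))*5 = -9516/7*5 = -47580/7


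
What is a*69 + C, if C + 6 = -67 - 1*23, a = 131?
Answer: 8943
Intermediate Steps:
C = -96 (C = -6 + (-67 - 1*23) = -6 + (-67 - 23) = -6 - 90 = -96)
a*69 + C = 131*69 - 96 = 9039 - 96 = 8943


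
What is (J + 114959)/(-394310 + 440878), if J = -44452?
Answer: 70507/46568 ≈ 1.5141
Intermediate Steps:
(J + 114959)/(-394310 + 440878) = (-44452 + 114959)/(-394310 + 440878) = 70507/46568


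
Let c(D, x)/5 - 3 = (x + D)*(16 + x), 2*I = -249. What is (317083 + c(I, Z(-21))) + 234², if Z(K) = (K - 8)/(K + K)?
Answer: 159431114/441 ≈ 3.6152e+5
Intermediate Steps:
I = -249/2 (I = (½)*(-249) = -249/2 ≈ -124.50)
Z(K) = (-8 + K)/(2*K) (Z(K) = (-8 + K)/((2*K)) = (-8 + K)*(1/(2*K)) = (-8 + K)/(2*K))
c(D, x) = 15 + 5*(16 + x)*(D + x) (c(D, x) = 15 + 5*((x + D)*(16 + x)) = 15 + 5*((D + x)*(16 + x)) = 15 + 5*((16 + x)*(D + x)) = 15 + 5*(16 + x)*(D + x))
(317083 + c(I, Z(-21))) + 234² = (317083 + (15 + 5*((½)*(-8 - 21)/(-21))² + 80*(-249/2) + 80*((½)*(-8 - 21)/(-21)) + 5*(-249/2)*((½)*(-8 - 21)/(-21)))) + 234² = (317083 + (15 + 5*((½)*(-1/21)*(-29))² - 9960 + 80*((½)*(-1/21)*(-29)) + 5*(-249/2)*((½)*(-1/21)*(-29)))) + 54756 = (317083 + (15 + 5*(29/42)² - 9960 + 80*(29/42) + 5*(-249/2)*(29/42))) + 54756 = (317083 + (15 + 5*(841/1764) - 9960 + 1160/21 - 12035/28)) + 54756 = (317083 + (15 + 4205/1764 - 9960 + 1160/21 - 12035/28)) + 54756 = (317083 - 4549885/441) + 54756 = 135283718/441 + 54756 = 159431114/441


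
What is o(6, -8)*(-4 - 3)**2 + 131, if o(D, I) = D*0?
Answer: 131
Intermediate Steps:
o(D, I) = 0
o(6, -8)*(-4 - 3)**2 + 131 = 0*(-4 - 3)**2 + 131 = 0*(-7)**2 + 131 = 0*49 + 131 = 0 + 131 = 131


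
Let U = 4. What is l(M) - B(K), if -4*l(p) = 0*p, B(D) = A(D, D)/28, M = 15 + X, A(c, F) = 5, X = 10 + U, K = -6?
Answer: -5/28 ≈ -0.17857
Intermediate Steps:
X = 14 (X = 10 + 4 = 14)
M = 29 (M = 15 + 14 = 29)
B(D) = 5/28
l(p) = 0 (l(p) = -0*p = -¼*0 = 0)
l(M) - B(K) = 0 - 1*5/28 = 0 - 5/28 = -5/28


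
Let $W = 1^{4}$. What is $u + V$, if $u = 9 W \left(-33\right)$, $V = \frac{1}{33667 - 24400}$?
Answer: $- \frac{2752298}{9267} \approx -297.0$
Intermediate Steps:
$V = \frac{1}{9267} \approx 0.00010791$
$W = 1$
$u = -297$ ($u = 9 \cdot 1 \left(-33\right) = 9 \left(-33\right) = -297$)
$u + V = -297 + \frac{1}{9267} = - \frac{2752298}{9267}$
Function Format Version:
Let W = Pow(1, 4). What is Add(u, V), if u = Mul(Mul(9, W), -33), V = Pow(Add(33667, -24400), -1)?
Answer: Rational(-2752298, 9267) ≈ -297.00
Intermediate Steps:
V = Rational(1, 9267) (V = Pow(9267, -1) = Rational(1, 9267) ≈ 0.00010791)
W = 1
u = -297 (u = Mul(Mul(9, 1), -33) = Mul(9, -33) = -297)
Add(u, V) = Add(-297, Rational(1, 9267)) = Rational(-2752298, 9267)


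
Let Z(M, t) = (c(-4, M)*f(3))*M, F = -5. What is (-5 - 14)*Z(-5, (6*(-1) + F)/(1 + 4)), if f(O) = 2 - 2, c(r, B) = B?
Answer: 0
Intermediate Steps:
f(O) = 0
Z(M, t) = 0 (Z(M, t) = (M*0)*M = 0*M = 0)
(-5 - 14)*Z(-5, (6*(-1) + F)/(1 + 4)) = (-5 - 14)*0 = -19*0 = 0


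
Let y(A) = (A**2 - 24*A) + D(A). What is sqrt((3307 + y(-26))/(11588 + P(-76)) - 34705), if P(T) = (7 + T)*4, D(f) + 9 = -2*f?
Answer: I*sqrt(277552865170)/2828 ≈ 186.29*I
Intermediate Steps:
D(f) = -9 - 2*f
P(T) = 28 + 4*T
y(A) = -9 + A**2 - 26*A (y(A) = (A**2 - 24*A) + (-9 - 2*A) = -9 + A**2 - 26*A)
sqrt((3307 + y(-26))/(11588 + P(-76)) - 34705) = sqrt((3307 + (-9 + (-26)**2 - 26*(-26)))/(11588 + (28 + 4*(-76))) - 34705) = sqrt((3307 + (-9 + 676 + 676))/(11588 + (28 - 304)) - 34705) = sqrt((3307 + 1343)/(11588 - 276) - 34705) = sqrt(4650/11312 - 34705) = sqrt(4650*(1/11312) - 34705) = sqrt(2325/5656 - 34705) = sqrt(-196289155/5656) = I*sqrt(277552865170)/2828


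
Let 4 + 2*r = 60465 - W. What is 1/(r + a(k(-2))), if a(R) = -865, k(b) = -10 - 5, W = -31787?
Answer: 1/45259 ≈ 2.2095e-5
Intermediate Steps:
k(b) = -15
r = 46124 (r = -2 + (60465 - 1*(-31787))/2 = -2 + (60465 + 31787)/2 = -2 + (½)*92252 = -2 + 46126 = 46124)
1/(r + a(k(-2))) = 1/(46124 - 865) = 1/45259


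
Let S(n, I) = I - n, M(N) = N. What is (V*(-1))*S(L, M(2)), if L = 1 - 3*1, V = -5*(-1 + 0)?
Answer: -20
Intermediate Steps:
V = 5 (V = -5*(-1) = 5)
L = -2 (L = 1 - 3 = -2)
(V*(-1))*S(L, M(2)) = (5*(-1))*(2 - 1*(-2)) = -5*(2 + 2) = -5*4 = -20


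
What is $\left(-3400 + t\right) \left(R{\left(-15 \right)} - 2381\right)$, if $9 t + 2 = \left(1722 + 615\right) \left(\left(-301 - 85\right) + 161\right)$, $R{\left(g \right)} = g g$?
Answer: $\frac{1199656612}{9} \approx 1.333 \cdot 10^{8}$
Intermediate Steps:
$R{\left(g \right)} = g^{2}$
$t = - \frac{525827}{9}$ ($t = - \frac{2}{9} + \frac{\left(1722 + 615\right) \left(\left(-301 - 85\right) + 161\right)}{9} = - \frac{2}{9} + \frac{2337 \left(\left(-301 - 85\right) + 161\right)}{9} = - \frac{2}{9} + \frac{2337 \left(-386 + 161\right)}{9} = - \frac{2}{9} + \frac{2337 \left(-225\right)}{9} = - \frac{2}{9} + \frac{1}{9} \left(-525825\right) = - \frac{2}{9} - 58425 = - \frac{525827}{9} \approx -58425.0$)
$\left(-3400 + t\right) \left(R{\left(-15 \right)} - 2381\right) = \left(-3400 - \frac{525827}{9}\right) \left(\left(-15\right)^{2} - 2381\right) = - \frac{556427 \left(225 - 2381\right)}{9} = \left(- \frac{556427}{9}\right) \left(-2156\right) = \frac{1199656612}{9}$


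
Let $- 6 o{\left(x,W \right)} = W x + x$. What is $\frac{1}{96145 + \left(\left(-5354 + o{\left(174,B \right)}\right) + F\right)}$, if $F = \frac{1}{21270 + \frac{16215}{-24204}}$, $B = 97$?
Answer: $\frac{171600955}{15092132399363} \approx 1.137 \cdot 10^{-5}$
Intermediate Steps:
$o{\left(x,W \right)} = - \frac{x}{6} - \frac{W x}{6}$ ($o{\left(x,W \right)} = - \frac{W x + x}{6} = - \frac{x + W x}{6} = - \frac{x}{6} - \frac{W x}{6}$)
$F = \frac{8068}{171600955}$ ($F = \frac{1}{21270 + 16215 \left(- \frac{1}{24204}\right)} = \frac{1}{21270 - \frac{5405}{8068}} = \frac{1}{\frac{171600955}{8068}} = \frac{8068}{171600955} \approx 4.7016 \cdot 10^{-5}$)
$\frac{1}{96145 + \left(\left(-5354 + o{\left(174,B \right)}\right) + F\right)} = \frac{1}{96145 - \left(\frac{918751505002}{171600955} + 29 \left(1 + 97\right)\right)} = \frac{1}{96145 + \left(\left(-5354 - 29 \cdot 98\right) + \frac{8068}{171600955}\right)} = \frac{1}{96145 + \left(\left(-5354 - 2842\right) + \frac{8068}{171600955}\right)} = \frac{1}{96145 + \left(-8196 + \frac{8068}{171600955}\right)} = \frac{1}{96145 - \frac{1406441419112}{171600955}} = \frac{1}{\frac{15092132399363}{171600955}} = \frac{171600955}{15092132399363}$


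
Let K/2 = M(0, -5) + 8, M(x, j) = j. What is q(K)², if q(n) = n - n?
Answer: 0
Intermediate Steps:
K = 6 (K = 2*(-5 + 8) = 2*3 = 6)
q(n) = 0
q(K)² = 0² = 0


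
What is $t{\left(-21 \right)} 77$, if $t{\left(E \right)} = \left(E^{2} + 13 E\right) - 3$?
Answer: $12705$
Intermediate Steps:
$t{\left(E \right)} = -3 + E^{2} + 13 E$
$t{\left(-21 \right)} 77 = \left(-3 + \left(-21\right)^{2} + 13 \left(-21\right)\right) 77 = \left(-3 + 441 - 273\right) 77 = 165 \cdot 77 = 12705$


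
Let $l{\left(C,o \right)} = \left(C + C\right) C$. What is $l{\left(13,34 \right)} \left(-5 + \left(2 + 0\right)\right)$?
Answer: $-1014$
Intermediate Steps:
$l{\left(C,o \right)} = 2 C^{2}$ ($l{\left(C,o \right)} = 2 C C = 2 C^{2}$)
$l{\left(13,34 \right)} \left(-5 + \left(2 + 0\right)\right) = 2 \cdot 13^{2} \left(-5 + \left(2 + 0\right)\right) = 2 \cdot 169 \left(-5 + 2\right) = 338 \left(-3\right) = -1014$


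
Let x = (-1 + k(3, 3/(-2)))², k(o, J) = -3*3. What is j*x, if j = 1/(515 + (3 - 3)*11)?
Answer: 20/103 ≈ 0.19417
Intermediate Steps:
j = 1/515 (j = 1/(515 + 0*11) = 1/(515 + 0) = 1/515 ≈ 0.0019417)
k(o, J) = -9
x = 100 (x = (-1 - 9)² = (-10)² = 100)
j*x = (1/515)*100 = 20/103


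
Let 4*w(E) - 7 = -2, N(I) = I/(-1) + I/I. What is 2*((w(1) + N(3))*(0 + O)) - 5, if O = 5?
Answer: -25/2 ≈ -12.500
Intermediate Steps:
N(I) = 1 - I (N(I) = I*(-1) + 1 = -I + 1 = 1 - I)
w(E) = 5/4 (w(E) = 7/4 + (1/4)*(-2) = 7/4 - 1/2 = 5/4)
2*((w(1) + N(3))*(0 + O)) - 5 = 2*((5/4 + (1 - 1*3))*(0 + 5)) - 5 = 2*((5/4 + (1 - 3))*5) - 5 = 2*((5/4 - 2)*5) - 5 = 2*(-3/4*5) - 5 = 2*(-15/4) - 5 = -15/2 - 5 = -25/2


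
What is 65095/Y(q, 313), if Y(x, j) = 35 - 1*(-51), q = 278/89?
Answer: 65095/86 ≈ 756.92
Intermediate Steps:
q = 278/89 (q = 278*(1/89) = 278/89 ≈ 3.1236)
Y(x, j) = 86 (Y(x, j) = 35 + 51 = 86)
65095/Y(q, 313) = 65095/86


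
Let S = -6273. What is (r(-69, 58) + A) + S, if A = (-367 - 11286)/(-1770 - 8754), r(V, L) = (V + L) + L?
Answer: -65510771/10524 ≈ -6224.9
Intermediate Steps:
r(V, L) = V + 2*L (r(V, L) = (L + V) + L = V + 2*L)
A = 11653/10524 (A = -11653/(-10524) = -11653*(-1/10524) = 11653/10524 ≈ 1.1073)
(r(-69, 58) + A) + S = ((-69 + 2*58) + 11653/10524) - 6273 = ((-69 + 116) + 11653/10524) - 6273 = (47 + 11653/10524) - 6273 = 506281/10524 - 6273 = -65510771/10524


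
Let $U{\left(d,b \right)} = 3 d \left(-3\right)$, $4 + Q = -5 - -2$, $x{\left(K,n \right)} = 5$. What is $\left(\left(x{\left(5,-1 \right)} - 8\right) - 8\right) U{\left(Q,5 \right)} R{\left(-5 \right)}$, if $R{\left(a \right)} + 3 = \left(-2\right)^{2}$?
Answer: $-693$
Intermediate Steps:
$R{\left(a \right)} = 1$ ($R{\left(a \right)} = -3 + \left(-2\right)^{2} = -3 + 4 = 1$)
$Q = -7$ ($Q = -4 - 3 = -7$)
$U{\left(d,b \right)} = - 9 d$
$\left(\left(x{\left(5,-1 \right)} - 8\right) - 8\right) U{\left(Q,5 \right)} R{\left(-5 \right)} = \left(\left(5 - 8\right) - 8\right) \left(\left(-9\right) \left(-7\right)\right) 1 = \left(-3 - 8\right) 63 \cdot 1 = \left(-11\right) 63 \cdot 1 = \left(-693\right) 1 = -693$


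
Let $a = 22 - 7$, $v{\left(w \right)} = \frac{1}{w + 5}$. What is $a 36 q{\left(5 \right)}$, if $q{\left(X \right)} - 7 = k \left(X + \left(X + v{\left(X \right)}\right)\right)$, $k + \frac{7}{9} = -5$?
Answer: $-27732$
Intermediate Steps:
$k = - \frac{52}{9}$ ($k = - \frac{7}{9} - 5 = - \frac{52}{9} \approx -5.7778$)
$v{\left(w \right)} = \frac{1}{5 + w}$
$q{\left(X \right)} = 7 - \frac{104 X}{9} - \frac{52}{9 \left(5 + X\right)}$ ($q{\left(X \right)} = 7 - \frac{52 \left(X + \left(X + \frac{1}{5 + X}\right)\right)}{9} = 7 - \frac{52 \left(\frac{1}{5 + X} + 2 X\right)}{9} = 7 - \left(\frac{52}{9 \left(5 + X\right)} + \frac{104 X}{9}\right) = 7 - \frac{104 X}{9} - \frac{52}{9 \left(5 + X\right)}$)
$a = 15$ ($a = 22 - 7 = 15$)
$a 36 q{\left(5 \right)} = 15 \cdot 36 \frac{-52 + \left(5 + 5\right) \left(63 - 520\right)}{9 \left(5 + 5\right)} = 540 \frac{-52 + 10 \left(63 - 520\right)}{9 \cdot 10} = 540 \cdot \frac{1}{9} \cdot \frac{1}{10} \left(-52 + 10 \left(-457\right)\right) = 540 \cdot \frac{1}{9} \cdot \frac{1}{10} \left(-52 - 4570\right) = 540 \cdot \frac{1}{9} \cdot \frac{1}{10} \left(-4622\right) = 540 \left(- \frac{2311}{45}\right) = -27732$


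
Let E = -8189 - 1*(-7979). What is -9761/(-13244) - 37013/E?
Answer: 116813/660 ≈ 176.99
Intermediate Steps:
E = -210 (E = -8189 + 7979 = -210)
-9761/(-13244) - 37013/E = -9761/(-13244) - 37013/(-210) = -9761*(-1/13244) - 37013*(-1/210) = 227/308 + 37013/210 = 116813/660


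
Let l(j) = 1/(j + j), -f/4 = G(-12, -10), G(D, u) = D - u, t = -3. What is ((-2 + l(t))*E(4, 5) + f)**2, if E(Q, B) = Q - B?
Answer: 3721/36 ≈ 103.36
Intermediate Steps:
f = 8 (f = -4*(-12 - 1*(-10)) = -4*(-12 + 10) = -4*(-2) = 8)
l(j) = 1/(2*j)
((-2 + l(t))*E(4, 5) + f)**2 = ((-2 + (1/2)/(-3))*(4 - 1*5) + 8)**2 = ((-2 + (1/2)*(-1/3))*(4 - 5) + 8)**2 = ((-2 - 1/6)*(-1) + 8)**2 = (-13/6*(-1) + 8)**2 = (13/6 + 8)**2 = (61/6)**2 = 3721/36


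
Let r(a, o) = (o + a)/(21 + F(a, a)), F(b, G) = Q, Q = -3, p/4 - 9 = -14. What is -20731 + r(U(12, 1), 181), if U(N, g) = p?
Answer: -372997/18 ≈ -20722.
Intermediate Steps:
p = -20 (p = 36 + 4*(-14) = 36 - 56 = -20)
U(N, g) = -20
F(b, G) = -3
r(a, o) = a/18 + o/18 (r(a, o) = (o + a)/(21 - 3) = (a + o)/18 = (a + o)*(1/18) = a/18 + o/18)
-20731 + r(U(12, 1), 181) = -20731 + ((1/18)*(-20) + (1/18)*181) = -20731 + (-10/9 + 181/18) = -20731 + 161/18 = -372997/18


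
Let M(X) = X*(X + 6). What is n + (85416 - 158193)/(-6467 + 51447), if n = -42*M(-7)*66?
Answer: -872864697/44980 ≈ -19406.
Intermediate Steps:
M(X) = X*(6 + X)
n = -19404 (n = -(-294)*(6 - 7)*66 = -(-294)*(-1)*66 = -42*7*66 = -294*66 = -19404)
n + (85416 - 158193)/(-6467 + 51447) = -19404 + (85416 - 158193)/(-6467 + 51447) = -19404 - 72777/44980 = -872864697/44980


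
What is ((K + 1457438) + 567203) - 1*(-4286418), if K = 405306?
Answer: 6716365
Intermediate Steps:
((K + 1457438) + 567203) - 1*(-4286418) = ((405306 + 1457438) + 567203) - 1*(-4286418) = (1862744 + 567203) + 4286418 = 2429947 + 4286418 = 6716365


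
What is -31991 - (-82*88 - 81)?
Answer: -24694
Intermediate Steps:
-31991 - (-82*88 - 81) = -31991 - (-7216 - 81) = -31991 - 1*(-7297) = -31991 + 7297 = -24694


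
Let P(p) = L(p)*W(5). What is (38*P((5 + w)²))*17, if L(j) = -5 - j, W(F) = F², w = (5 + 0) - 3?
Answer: -872100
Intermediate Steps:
w = 2 (w = 5 - 3 = 2)
P(p) = -125 - 25*p (P(p) = (-5 - p)*5² = (-5 - p)*25 = -125 - 25*p)
(38*P((5 + w)²))*17 = (38*(-125 - 25*(5 + 2)²))*17 = (38*(-125 - 25*7²))*17 = (38*(-125 - 25*49))*17 = (38*(-125 - 1225))*17 = (38*(-1350))*17 = -51300*17 = -872100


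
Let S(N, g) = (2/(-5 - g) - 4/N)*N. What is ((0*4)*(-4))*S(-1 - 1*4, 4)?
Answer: 0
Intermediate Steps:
S(N, g) = N*(-4/N + 2/(-5 - g)) (S(N, g) = (-4/N + 2/(-5 - g))*N = N*(-4/N + 2/(-5 - g)))
((0*4)*(-4))*S(-1 - 1*4, 4) = ((0*4)*(-4))*(2*(-10 - (-1 - 1*4) - 2*4)/(5 + 4)) = (0*(-4))*(2*(-10 - (-1 - 4) - 8)/9) = 0*(2*(1/9)*(-10 - 1*(-5) - 8)) = 0*(2*(1/9)*(-10 + 5 - 8)) = 0*(2*(1/9)*(-13)) = 0*(-26/9) = 0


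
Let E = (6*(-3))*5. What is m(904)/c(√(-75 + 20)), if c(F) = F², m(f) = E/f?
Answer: 9/4972 ≈ 0.0018101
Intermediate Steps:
E = -90 (E = -18*5 = -90)
m(f) = -90/f
m(904)/c(√(-75 + 20)) = (-90/904)/((√(-75 + 20))²) = (-90*1/904)/((√(-55))²) = -45/(452*((I*√55)²)) = -45/452/(-55) = -45/452*(-1/55) = 9/4972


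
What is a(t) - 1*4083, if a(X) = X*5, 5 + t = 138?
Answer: -3418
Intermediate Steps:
t = 133 (t = -5 + 138 = 133)
a(X) = 5*X
a(t) - 1*4083 = 5*133 - 1*4083 = 665 - 4083 = -3418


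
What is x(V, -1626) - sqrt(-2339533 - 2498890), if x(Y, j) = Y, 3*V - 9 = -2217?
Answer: -736 - I*sqrt(4838423) ≈ -736.0 - 2199.6*I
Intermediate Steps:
V = -736 (V = 3 + (1/3)*(-2217) = 3 - 739 = -736)
x(V, -1626) - sqrt(-2339533 - 2498890) = -736 - sqrt(-2339533 - 2498890) = -736 - sqrt(-4838423) = -736 - I*sqrt(4838423)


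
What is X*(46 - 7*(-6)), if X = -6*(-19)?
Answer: 10032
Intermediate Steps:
X = 114
X*(46 - 7*(-6)) = 114*(46 - 7*(-6)) = 114*(46 + 42) = 114*88 = 10032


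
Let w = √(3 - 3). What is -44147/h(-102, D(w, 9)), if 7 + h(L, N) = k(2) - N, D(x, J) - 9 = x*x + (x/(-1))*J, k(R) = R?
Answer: 44147/14 ≈ 3153.4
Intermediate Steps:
w = 0 (w = √0 = 0)
D(x, J) = 9 + x² - J*x (D(x, J) = 9 + (x*x + (x/(-1))*J) = 9 + (x² + (x*(-1))*J) = 9 + (x² + (-x)*J) = 9 + (x² - J*x) = 9 + x² - J*x)
h(L, N) = -5 - N (h(L, N) = -7 + (2 - N) = -5 - N)
-44147/h(-102, D(w, 9)) = -44147/(-5 - (9 + 0² - 1*9*0)) = -44147/(-5 - (9 + 0 + 0)) = -44147/(-5 - 1*9) = -44147/(-5 - 9) = -44147/(-14) = -44147*(-1/14) = 44147/14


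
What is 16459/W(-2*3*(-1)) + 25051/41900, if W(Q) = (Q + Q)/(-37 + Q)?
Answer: -2672286811/62850 ≈ -42519.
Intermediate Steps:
W(Q) = 2*Q/(-37 + Q) (W(Q) = (2*Q)/(-37 + Q) = 2*Q/(-37 + Q))
16459/W(-2*3*(-1)) + 25051/41900 = 16459/((2*(-2*3*(-1))/(-37 - 2*3*(-1)))) + 25051/41900 = 16459/((2*(-6*(-1))/(-37 - 6*(-1)))) + 25051*(1/41900) = 16459/((2*6/(-37 + 6))) + 25051/41900 = 16459/((2*6/(-31))) + 25051/41900 = 16459/((2*6*(-1/31))) + 25051/41900 = 16459/(-12/31) + 25051/41900 = 16459*(-31/12) + 25051/41900 = -510229/12 + 25051/41900 = -2672286811/62850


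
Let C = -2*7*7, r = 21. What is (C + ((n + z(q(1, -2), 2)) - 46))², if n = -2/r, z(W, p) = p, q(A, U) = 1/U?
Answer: 8904256/441 ≈ 20191.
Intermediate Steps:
C = -98 (C = -14*7 = -98)
n = -2/21 ≈ -0.095238
(C + ((n + z(q(1, -2), 2)) - 46))² = (-98 + ((-2/21 + 2) - 46))² = (-98 + (40/21 - 46))² = (-98 - 926/21)² = (-2984/21)² = 8904256/441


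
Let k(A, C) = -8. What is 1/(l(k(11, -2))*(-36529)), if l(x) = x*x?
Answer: -1/2337856 ≈ -4.2774e-7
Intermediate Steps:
l(x) = x**2
1/(l(k(11, -2))*(-36529)) = 1/((-8)**2*(-36529)) = -1/36529/64 = (1/64)*(-1/36529) = -1/2337856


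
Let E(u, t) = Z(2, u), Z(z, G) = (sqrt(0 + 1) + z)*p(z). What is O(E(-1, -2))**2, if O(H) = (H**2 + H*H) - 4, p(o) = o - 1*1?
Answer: 196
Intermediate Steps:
p(o) = -1 + o (p(o) = o - 1 = -1 + o)
Z(z, G) = (1 + z)*(-1 + z) (Z(z, G) = (sqrt(0 + 1) + z)*(-1 + z) = (sqrt(1) + z)*(-1 + z) = (1 + z)*(-1 + z))
E(u, t) = 3 (E(u, t) = -1 + 2**2 = -1 + 4 = 3)
O(H) = -4 + 2*H**2 (O(H) = (H**2 + H**2) - 4 = 2*H**2 - 4 = -4 + 2*H**2)
O(E(-1, -2))**2 = (-4 + 2*3**2)**2 = (-4 + 2*9)**2 = (-4 + 18)**2 = 14**2 = 196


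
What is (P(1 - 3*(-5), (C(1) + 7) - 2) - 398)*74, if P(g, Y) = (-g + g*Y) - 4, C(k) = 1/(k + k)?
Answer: -24420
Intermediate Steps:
C(k) = 1/(2*k)
P(g, Y) = -4 - g + Y*g (P(g, Y) = (-g + Y*g) - 4 = -4 - g + Y*g)
(P(1 - 3*(-5), (C(1) + 7) - 2) - 398)*74 = ((-4 - (1 - 3*(-5)) + (((1/2)/1 + 7) - 2)*(1 - 3*(-5))) - 398)*74 = ((-4 - (1 + 15) + (((1/2)*1 + 7) - 2)*(1 + 15)) - 398)*74 = ((-4 - 1*16 + ((1/2 + 7) - 2)*16) - 398)*74 = ((-4 - 16 + (15/2 - 2)*16) - 398)*74 = ((-4 - 16 + (11/2)*16) - 398)*74 = ((-4 - 16 + 88) - 398)*74 = (68 - 398)*74 = -330*74 = -24420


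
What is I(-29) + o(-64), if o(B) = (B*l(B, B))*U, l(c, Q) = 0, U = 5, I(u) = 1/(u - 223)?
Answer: -1/252 ≈ -0.0039683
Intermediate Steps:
I(u) = 1/(-223 + u)
o(B) = 0 (o(B) = (B*0)*5 = 0*5 = 0)
I(-29) + o(-64) = 1/(-223 - 29) + 0 = 1/(-252) + 0 = -1/252 + 0 = -1/252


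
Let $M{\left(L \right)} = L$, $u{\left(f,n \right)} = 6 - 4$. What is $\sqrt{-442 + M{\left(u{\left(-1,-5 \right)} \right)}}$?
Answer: $2 i \sqrt{110} \approx 20.976 i$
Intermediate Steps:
$u{\left(f,n \right)} = 2$
$\sqrt{-442 + M{\left(u{\left(-1,-5 \right)} \right)}} = \sqrt{-442 + 2} = \sqrt{-440} = 2 i \sqrt{110}$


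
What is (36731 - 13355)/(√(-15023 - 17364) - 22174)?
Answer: -172779808/163906221 - 7792*I*√32387/163906221 ≈ -1.0541 - 0.0085554*I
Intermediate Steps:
(36731 - 13355)/(√(-15023 - 17364) - 22174) = 23376/(√(-32387) - 22174) = 23376/(I*√32387 - 22174) = 23376/(-22174 + I*√32387)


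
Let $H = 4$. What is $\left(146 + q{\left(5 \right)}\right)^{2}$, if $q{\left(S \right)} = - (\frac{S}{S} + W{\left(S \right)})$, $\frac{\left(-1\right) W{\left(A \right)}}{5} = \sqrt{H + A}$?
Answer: $25600$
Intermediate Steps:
$W{\left(A \right)} = - 5 \sqrt{4 + A}$
$q{\left(S \right)} = -1 + 5 \sqrt{4 + S}$ ($q{\left(S \right)} = - (\frac{S}{S} - 5 \sqrt{4 + S}) = - (1 - 5 \sqrt{4 + S}) = -1 + 5 \sqrt{4 + S}$)
$\left(146 + q{\left(5 \right)}\right)^{2} = \left(146 - \left(1 - 5 \sqrt{4 + 5}\right)\right)^{2} = \left(146 - \left(1 - 5 \sqrt{9}\right)\right)^{2} = \left(146 + \left(-1 + 5 \cdot 3\right)\right)^{2} = \left(146 + \left(-1 + 15\right)\right)^{2} = \left(146 + 14\right)^{2} = 160^{2} = 25600$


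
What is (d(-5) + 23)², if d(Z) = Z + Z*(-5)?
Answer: 1849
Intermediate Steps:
d(Z) = -4*Z (d(Z) = Z - 5*Z = -4*Z)
(d(-5) + 23)² = (-4*(-5) + 23)² = (20 + 23)² = 43² = 1849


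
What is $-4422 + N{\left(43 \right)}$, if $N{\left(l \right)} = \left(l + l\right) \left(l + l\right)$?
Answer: $2974$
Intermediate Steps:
$N{\left(l \right)} = 4 l^{2}$ ($N{\left(l \right)} = 2 l 2 l = 4 l^{2}$)
$-4422 + N{\left(43 \right)} = -4422 + 4 \cdot 43^{2} = -4422 + 4 \cdot 1849 = -4422 + 7396 = 2974$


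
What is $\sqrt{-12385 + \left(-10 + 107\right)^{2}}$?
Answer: $4 i \sqrt{186} \approx 54.553 i$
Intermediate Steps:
$\sqrt{-12385 + \left(-10 + 107\right)^{2}} = \sqrt{-12385 + 97^{2}} = \sqrt{-12385 + 9409} = \sqrt{-2976} = 4 i \sqrt{186}$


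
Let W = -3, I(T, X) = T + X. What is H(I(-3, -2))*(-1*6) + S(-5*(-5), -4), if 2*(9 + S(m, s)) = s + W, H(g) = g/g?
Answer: -37/2 ≈ -18.500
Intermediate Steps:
H(g) = 1
S(m, s) = -21/2 + s/2 (S(m, s) = -9 + (s - 3)/2 = -9 + (-3 + s)/2 = -9 + (-3/2 + s/2) = -21/2 + s/2)
H(I(-3, -2))*(-1*6) + S(-5*(-5), -4) = 1*(-1*6) + (-21/2 + (½)*(-4)) = 1*(-6) + (-21/2 - 2) = -6 - 25/2 = -37/2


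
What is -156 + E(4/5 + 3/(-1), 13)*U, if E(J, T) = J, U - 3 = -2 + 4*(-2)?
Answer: -703/5 ≈ -140.60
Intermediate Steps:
U = -7 (U = 3 + (-2 + 4*(-2)) = 3 + (-2 - 8) = 3 - 10 = -7)
-156 + E(4/5 + 3/(-1), 13)*U = -156 + (4/5 + 3/(-1))*(-7) = -156 + (4*(⅕) + 3*(-1))*(-7) = -156 + (⅘ - 3)*(-7) = -156 - 11/5*(-7) = -156 + 77/5 = -703/5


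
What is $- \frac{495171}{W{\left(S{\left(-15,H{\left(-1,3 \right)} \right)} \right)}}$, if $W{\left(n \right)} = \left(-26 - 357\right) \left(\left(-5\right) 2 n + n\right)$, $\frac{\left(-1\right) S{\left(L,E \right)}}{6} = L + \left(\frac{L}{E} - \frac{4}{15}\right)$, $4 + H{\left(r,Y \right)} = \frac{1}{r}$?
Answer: $- \frac{275095}{140944} \approx -1.9518$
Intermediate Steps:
$H{\left(r,Y \right)} = -4 + \frac{1}{r}$
$S{\left(L,E \right)} = \frac{8}{5} - 6 L - \frac{6 L}{E}$ ($S{\left(L,E \right)} = - 6 \left(L + \left(\frac{L}{E} - \frac{4}{15}\right)\right) = - 6 \left(L - \left(\frac{4}{15} - \frac{L}{E}\right)\right) = - 6 \left(- \frac{4}{15} + L + \frac{L}{E}\right) = \frac{8}{5} - 6 L - \frac{6 L}{E}$)
$W{\left(n \right)} = 3447 n$ ($W{\left(n \right)} = - 383 \left(- 10 n + n\right) = - 383 \left(- 9 n\right) = 3447 n$)
$- \frac{495171}{W{\left(S{\left(-15,H{\left(-1,3 \right)} \right)} \right)}} = - \frac{495171}{3447 \left(\frac{8}{5} - -90 - - \frac{90}{-4 + \frac{1}{-1}}\right)} = - \frac{495171}{3447 \left(\frac{8}{5} + 90 - - \frac{90}{-4 - 1}\right)} = - \frac{495171}{3447 \left(\frac{8}{5} + 90 - - \frac{90}{-5}\right)} = - \frac{495171}{3447 \left(\frac{8}{5} + 90 - \left(-90\right) \left(- \frac{1}{5}\right)\right)} = - \frac{495171}{3447 \left(\frac{8}{5} + 90 - 18\right)} = - \frac{495171}{3447 \cdot \frac{368}{5}} = - \frac{495171}{\frac{1268496}{5}} = \left(-495171\right) \frac{5}{1268496} = - \frac{275095}{140944}$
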